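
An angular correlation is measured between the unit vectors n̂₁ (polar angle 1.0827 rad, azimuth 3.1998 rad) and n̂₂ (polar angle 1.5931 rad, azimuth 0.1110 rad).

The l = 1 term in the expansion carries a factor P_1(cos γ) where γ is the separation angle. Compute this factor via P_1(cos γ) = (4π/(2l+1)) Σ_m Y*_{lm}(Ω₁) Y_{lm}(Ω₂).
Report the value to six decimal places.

Term-by-term m-sum for l=1 (normalisation 4π/3 = 4.188790):
  m=-1: Y*=-0.304633-0.017752i  Y=+0.343283-0.038262i  product -0.105254+0.005562i
  m=+0: Y*=+0.229128-0.000000i  Y=-0.010897+0.000000i  product -0.002497+0.000000i
  m=+1: Y*=+0.304633-0.017752i  Y=-0.343283-0.038262i  product -0.105254-0.005562i
Σ over m = -0.213006+0.000000i; ×(4π/3) → -0.892236+0.000000i. Real part: -0.892236

-0.892236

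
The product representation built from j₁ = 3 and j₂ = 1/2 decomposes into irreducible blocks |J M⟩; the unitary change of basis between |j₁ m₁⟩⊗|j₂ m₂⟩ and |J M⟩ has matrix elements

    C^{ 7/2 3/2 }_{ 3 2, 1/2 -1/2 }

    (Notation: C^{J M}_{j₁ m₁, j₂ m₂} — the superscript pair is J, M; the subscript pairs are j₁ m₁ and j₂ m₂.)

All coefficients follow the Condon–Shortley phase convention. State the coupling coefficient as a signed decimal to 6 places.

√[8·0!6!1!/8! · 5!1!0!1!5!2!] = √(28800/7)
  +(−1)^0/∏(0,0,1,0,5,1)! = 1/120  (running 1/120)
⟨..|..⟩ = √(28800/7)·(1/120) = +0.534522

+√(2/7) ≈ +0.534522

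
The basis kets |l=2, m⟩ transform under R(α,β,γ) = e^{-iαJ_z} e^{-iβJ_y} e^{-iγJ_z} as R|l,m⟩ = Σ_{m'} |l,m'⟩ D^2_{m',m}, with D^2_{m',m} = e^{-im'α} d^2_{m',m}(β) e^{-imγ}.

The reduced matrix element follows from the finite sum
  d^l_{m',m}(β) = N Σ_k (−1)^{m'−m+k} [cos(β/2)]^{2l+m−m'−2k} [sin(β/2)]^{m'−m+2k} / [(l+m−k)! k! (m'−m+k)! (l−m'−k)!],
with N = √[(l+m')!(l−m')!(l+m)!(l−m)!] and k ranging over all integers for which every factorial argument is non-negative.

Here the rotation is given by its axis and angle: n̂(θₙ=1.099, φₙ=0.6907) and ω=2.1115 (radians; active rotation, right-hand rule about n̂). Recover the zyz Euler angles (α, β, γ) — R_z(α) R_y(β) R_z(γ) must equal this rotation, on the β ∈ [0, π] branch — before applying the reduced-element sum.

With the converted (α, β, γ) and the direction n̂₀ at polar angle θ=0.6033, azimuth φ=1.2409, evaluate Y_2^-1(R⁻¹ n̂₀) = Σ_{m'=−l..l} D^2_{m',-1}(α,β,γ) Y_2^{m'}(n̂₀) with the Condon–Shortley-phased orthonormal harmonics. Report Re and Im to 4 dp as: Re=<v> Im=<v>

Axis–angle → zyz. n̂ = (sinθₙcosφₙ, sinθₙsinφₙ, cosθₙ) = (+0.686593, +0.567478, +0.454487), ω = 2.1115.
R = I cosω + sinω [n̂]ₓ + (1−cosω) n̂n̂ᵀ gives
  R = [+0.199324, +0.200530, +0.959197; +0.979836, -0.026945, -0.197979; -0.013855, +0.979317, -0.201857]
β = atan2(√(R₁₃²+R₂₃²), R₃₃) = 1.774050; α = atan2(R₂₃, R₁₃) mod 2π = 6.079642; γ = atan2(R₃₂, −R₃₁) mod 2π = 1.556650
Need the full column D^2_{m',-1} for m'=−2..2 at α=6.0796, β=1.7740, γ=1.5566.
cos(β/2)=0.631721, sin(β/2)=0.775196
d^2_{-2,-1}: single k=1 term ⇒ +0.390857;  D = +0.159816+0.356690i
d^2_{-1,-1}: k∈[0..1] ⇒ +0.159258 -0.719440 = -0.560182;  D = -0.120985-0.546961i
d^2_{0,-1}: k∈[0..1] ⇒ -0.478700 +0.720834 = +0.242134;  D = +0.003425+0.242110i
d^2_{1,-1}: k∈[0..1] ⇒ +0.719440 -0.361115 = +0.358325;  D = -0.067460+0.351918i
d^2_{2,-1}: single k=0 term ⇒ -0.588558;  D = +0.225362-0.543703i
Y_2^{m'}(θ=0.6033,φ=1.2409) and Σ D·Y over m':
  (+0.1598+0.3567i)·(-0.0982-0.0762i)  (-0.1210-0.5470i)·(+0.1169-0.3415i)  (+0.0034+0.2421i)·(+0.3262+0.0000i)  (-0.0675+0.3519i)·(-0.1169-0.3415i)  (+0.2254-0.5437i)·(-0.0982+0.0762i)
Y_2^-1(R⁻¹ n̂) = -0.040961+0.061596i

Re=-0.0410 Im=0.0616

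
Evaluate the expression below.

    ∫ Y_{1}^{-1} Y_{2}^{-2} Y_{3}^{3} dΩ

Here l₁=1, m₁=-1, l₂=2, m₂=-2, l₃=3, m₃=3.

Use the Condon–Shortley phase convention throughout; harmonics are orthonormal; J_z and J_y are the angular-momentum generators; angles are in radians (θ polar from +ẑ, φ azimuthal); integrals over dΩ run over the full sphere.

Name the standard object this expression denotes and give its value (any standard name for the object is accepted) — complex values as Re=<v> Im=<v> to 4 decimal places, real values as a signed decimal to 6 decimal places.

This is a Gaunt coefficient — the integral of a triple product of spherical harmonics over the sphere.
Checks pass: Σm=0; 6 even; l₃=3∈[1,3].
(2·1+1)(2·2+1)(2·3+1) = 105
Δ: 0! 2! 4! / 7! → 1/105
sum: t=0:+1/4 = 1/4
3j²(1 2 3; 0 0 0) = Δ·Π!·Σ² = 3/35  (sign -1)
sum: t=0:+1/48 = 1/48
3j²(1 2 3; -1 -2 3) = Δ·Π!·Σ² = 1/7  (sign +1)
combine: 4πI² = 105·3/35·1/7 = 9/7
take √, sign -1: I = -0.31986543

Gaunt coefficient, -0.319865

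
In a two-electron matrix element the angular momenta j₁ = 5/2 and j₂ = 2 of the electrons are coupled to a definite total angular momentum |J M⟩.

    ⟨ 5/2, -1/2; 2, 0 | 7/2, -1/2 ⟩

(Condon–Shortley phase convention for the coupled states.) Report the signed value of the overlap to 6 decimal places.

−√(4/105) = -0.195180

√[8·1!4!3!/9! · 2!3!2!2!3!4!] = √(768/35)
  +(−1)^0/∏(0,1,3,2,1,1)! = 1/12  (running 1/12)
  +(−1)^1/∏(1,0,2,1,2,2)! = -1/8  (running -1/24)
⟨..|..⟩ = √(768/35)·(-1/24) = -0.195180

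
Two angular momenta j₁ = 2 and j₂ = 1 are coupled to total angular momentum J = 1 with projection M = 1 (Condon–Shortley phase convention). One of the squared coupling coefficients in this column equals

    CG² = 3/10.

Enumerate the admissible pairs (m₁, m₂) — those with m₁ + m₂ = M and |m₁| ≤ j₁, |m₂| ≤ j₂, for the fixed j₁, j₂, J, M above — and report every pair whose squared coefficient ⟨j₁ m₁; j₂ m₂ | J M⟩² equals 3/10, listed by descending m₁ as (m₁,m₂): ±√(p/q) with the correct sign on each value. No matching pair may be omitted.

Admissible pairs with m₁+m₂ = M = 1: (0,1), (1,0), (2,-1)
  (m₁,m₂)=(2,-1): CG² = 3/5, CG = +√(3/5)
  (m₁,m₂)=(1,0): CG² = 3/10, CG = −√(3/10)   ← matches the target
  (m₁,m₂)=(0,1): CG² = 1/10, CG = +√(1/10)
Pairs with CG² = 3/10: (1,0): −√(3/10)

(1,0): −√(3/10)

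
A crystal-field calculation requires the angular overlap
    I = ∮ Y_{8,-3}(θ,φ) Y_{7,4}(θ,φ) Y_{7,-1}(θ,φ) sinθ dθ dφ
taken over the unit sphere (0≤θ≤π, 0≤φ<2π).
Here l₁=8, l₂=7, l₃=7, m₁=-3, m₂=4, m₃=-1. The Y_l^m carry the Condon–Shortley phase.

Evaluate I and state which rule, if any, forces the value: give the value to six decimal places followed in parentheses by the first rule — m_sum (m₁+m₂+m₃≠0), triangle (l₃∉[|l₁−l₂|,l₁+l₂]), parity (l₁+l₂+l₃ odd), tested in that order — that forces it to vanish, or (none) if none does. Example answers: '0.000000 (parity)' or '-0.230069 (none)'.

-0.025190 (none)

m-sum 0 ✓  L=22 even ✓  1≤7≤15 ✓
Π(2lᵢ+1) = 17×15×15 = 3825
triangle coeff Δ(8,7,7) = 1/22086194130
Σ_t [1,7]: t=1:−1/18289152000 t=2:+1/248832000 t=3:−1/24883200 t=4:+1/11943936 t=5:−1/24883200 t=6:+1/248832000 t=7:−1/18289152000 = 11/975421440
(3j)²=1750/289731 [(8 7 7; 0 0 0)], sign=-1
Σ_t [5,8]: t=5:−1/746496000 t=6:+1/124416000 t=7:−1/139345920 t=8:+1/1045094400 = 1/2090188800
(3j)²=100/289731 [(8 7 7; -3 4 -1)], sign=+1
⇒ 4πI² = 4375000/548653937
I = (-1)√(4375000/548653937/(4π)) = -0.02519039
No selection rule forces the value: the integral is nonzero (none).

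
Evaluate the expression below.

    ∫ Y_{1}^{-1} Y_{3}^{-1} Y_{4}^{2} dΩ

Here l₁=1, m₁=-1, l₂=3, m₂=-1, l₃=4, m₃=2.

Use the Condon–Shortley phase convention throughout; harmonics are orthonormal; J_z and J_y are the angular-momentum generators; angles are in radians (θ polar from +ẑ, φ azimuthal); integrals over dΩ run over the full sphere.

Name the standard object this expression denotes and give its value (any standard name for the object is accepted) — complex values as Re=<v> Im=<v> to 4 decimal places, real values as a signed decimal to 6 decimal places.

This is a Gaunt coefficient — the integral of a triple product of spherical harmonics over the sphere.
Checks pass: Σm=0; 8 even; l₃=4∈[2,4].
(2·1+1)(2·3+1)(2·4+1) = 189
Δ: 0! 2! 6! / 9! → 1/252
sum: t=0:+1/36 = 1/36
3j²(1 3 4; 0 0 0) = Δ·Π!·Σ² = 4/63  (sign +1)
sum: t=0:+1/96 = 1/96
3j²(1 3 4; -1 -1 2) = Δ·Π!·Σ² = 5/84  (sign +1)
combine: 4πI² = 189·4/63·5/84 = 5/7
take √, sign +1: I = 0.23841361

Gaunt coefficient, +0.238414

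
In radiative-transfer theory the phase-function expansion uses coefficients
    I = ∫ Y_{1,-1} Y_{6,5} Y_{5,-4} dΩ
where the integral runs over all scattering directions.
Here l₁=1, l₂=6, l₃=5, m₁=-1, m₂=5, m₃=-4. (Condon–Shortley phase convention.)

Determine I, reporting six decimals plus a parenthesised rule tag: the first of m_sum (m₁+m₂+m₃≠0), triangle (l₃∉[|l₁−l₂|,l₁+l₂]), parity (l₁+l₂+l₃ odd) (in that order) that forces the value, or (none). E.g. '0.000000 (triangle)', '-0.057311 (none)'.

Checks pass: Σm=0; 12 even; l₃=5∈[5,7].
(2·1+1)(2·6+1)(2·5+1) = 429
Δ: 2! 0! 10! / 13! → 1/858
sum: t=1:−1/14400 = -1/14400
3j²(1 6 5; 0 0 0) = Δ·Π!·Σ² = 6/143  (sign +1)
sum: t=2:+1/725760 = 1/725760
3j²(1 6 5; -1 5 -4) = Δ·Π!·Σ² = 5/78  (sign -1)
combine: 4πI² = 429·6/143·5/78 = 15/13
take √, sign -1: I = -0.30301841
No selection rule forces the value: the integral is nonzero (none).

-0.303018 (none)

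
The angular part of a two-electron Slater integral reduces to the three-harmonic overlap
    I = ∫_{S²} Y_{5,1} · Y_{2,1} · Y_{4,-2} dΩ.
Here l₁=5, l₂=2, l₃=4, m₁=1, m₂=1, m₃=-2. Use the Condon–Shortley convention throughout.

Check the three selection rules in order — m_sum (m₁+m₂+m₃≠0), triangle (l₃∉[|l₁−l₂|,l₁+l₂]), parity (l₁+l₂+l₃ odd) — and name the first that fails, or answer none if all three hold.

parity

Σmᵢ = 0  ✓
l₃∈[|l₁−l₂|,l₁+l₂]=[3,7], have l₃=4  ✓
Σlᵢ = 11 ⇒ odd  ✗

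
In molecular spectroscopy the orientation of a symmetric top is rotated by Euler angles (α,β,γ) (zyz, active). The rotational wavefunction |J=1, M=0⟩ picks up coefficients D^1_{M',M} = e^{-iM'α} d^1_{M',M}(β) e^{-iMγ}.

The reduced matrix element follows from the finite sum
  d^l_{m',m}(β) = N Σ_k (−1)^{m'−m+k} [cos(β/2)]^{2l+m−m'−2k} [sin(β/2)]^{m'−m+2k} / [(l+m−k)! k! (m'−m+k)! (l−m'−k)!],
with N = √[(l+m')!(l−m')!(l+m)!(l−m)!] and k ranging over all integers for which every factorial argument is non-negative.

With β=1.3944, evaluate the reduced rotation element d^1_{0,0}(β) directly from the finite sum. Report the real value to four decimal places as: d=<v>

d^1_{0,0}(β=1.3944) via the finite sum:
Half-angle: c=0.766643, s=0.642074. N=√(1·1·1·1)=1.000000
Admissible k: 0..1 (factorial args all ≥0)
  k=0: (−1)^0·1.0000/(1)·0.7666^2·0.6421^0 = +0.587741
  k=1: (−1)^1·1.0000/(1)·0.7666^0·0.6421^2 = -0.412259
d^1_{0,0}(1.3944) = +0.587741 -0.412259 = +0.175483

d=0.1755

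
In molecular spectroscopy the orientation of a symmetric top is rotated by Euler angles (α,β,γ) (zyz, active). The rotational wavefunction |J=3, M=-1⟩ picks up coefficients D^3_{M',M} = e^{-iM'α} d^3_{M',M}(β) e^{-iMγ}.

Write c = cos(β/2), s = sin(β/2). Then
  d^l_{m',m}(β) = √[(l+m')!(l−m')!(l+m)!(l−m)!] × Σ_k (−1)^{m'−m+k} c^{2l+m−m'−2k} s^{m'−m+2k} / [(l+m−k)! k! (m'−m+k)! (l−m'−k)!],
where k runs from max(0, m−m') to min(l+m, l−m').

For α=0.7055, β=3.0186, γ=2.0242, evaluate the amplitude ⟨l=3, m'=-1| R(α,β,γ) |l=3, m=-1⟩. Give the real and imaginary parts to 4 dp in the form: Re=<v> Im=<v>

First d^3_{-1,-1}(β=3.0186), then the phase factors e^{-i(-1)α} and e^{-i(-1)γ}:
Half-angle: c=0.061458, s=0.998110. N=√(2·24·2·24)=48.000000
The bounds max(0,m−m')=0 and min(l+m,l−m')=2 give 3 terms
  k=0: (−1)^0·48.0000/(48)·0.0615^6·0.9981^0 = +0.000000
  k=1: (−1)^1·48.0000/(6)·0.0615^4·0.9981^2 = -0.000114
  k=2: (−1)^2·48.0000/(8)·0.0615^2·0.9981^4 = +0.022491
d^3_{-1,-1}(3.0186) = +0.000000 -0.000114 +0.022491 = +0.022378
Attach z-rotation phases: D = e^{-i(-1)(0.7055)}·(+0.022378)·e^{-i(-1)(2.0242)} = -0.020506+0.008959i

Re=-0.0205 Im=0.0090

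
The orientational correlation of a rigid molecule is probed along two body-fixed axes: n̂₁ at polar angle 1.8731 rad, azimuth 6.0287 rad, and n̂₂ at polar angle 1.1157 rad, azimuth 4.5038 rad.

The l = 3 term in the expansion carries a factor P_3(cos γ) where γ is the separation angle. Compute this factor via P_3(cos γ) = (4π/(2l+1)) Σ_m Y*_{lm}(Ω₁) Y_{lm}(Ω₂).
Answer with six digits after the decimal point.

0.135365

Summing Y*_{l m}(θ₁,φ₁)·Y_{l m}(θ₂,φ₂) over m ∈ [−3, 3]; prefactor 4π/(2·3+1) = 1.795196:
  [-3]  conj(Y_{3,-3})(Ω₁) = (0.262249, -0.250986) ; Y_{3,-3}(Ω₂) = (0.177094, -0.245062) ; Δ = (-0.015064, -0.108716)
  [-2]  conj(Y_{3,-2})(Ω₁) = (-0.242148, 0.135121) ; Y_{3,-2}(Ω₂) = (-0.331340, -0.146847) ; Δ = (0.100076, -0.009212)
  [-1]  conj(Y_{3,-1})(Ω₁) = (-0.166258, 0.043248) ; Y_{3,-1}(Ω₂) = (0.002043, -0.009651) ; Δ = (0.000078, 0.001693)
  [+0]  conj(Y_{3,0})(Ω₁) = (0.284067, -0.000000) ; Y_{3,0}(Ω₂) = (-0.333633, 0.000000) ; Δ = (-0.094774, 0.000000)
  [+1]  conj(Y_{3,1})(Ω₁) = (0.166258, 0.043248) ; Y_{3,1}(Ω₂) = (-0.002043, -0.009651) ; Δ = (0.000078, -0.001693)
  [+2]  conj(Y_{3,2})(Ω₁) = (-0.242148, -0.135121) ; Y_{3,2}(Ω₂) = (-0.331340, 0.146847) ; Δ = (0.100076, 0.009212)
  [+3]  conj(Y_{3,3})(Ω₁) = (-0.262249, -0.250986) ; Y_{3,3}(Ω₂) = (-0.177094, -0.245062) ; Δ = (-0.015064, 0.108716)
Σ over m = (0.075404, -0.000000); ×(4π/7) → (0.135365, -0.000000). Real part: 0.135365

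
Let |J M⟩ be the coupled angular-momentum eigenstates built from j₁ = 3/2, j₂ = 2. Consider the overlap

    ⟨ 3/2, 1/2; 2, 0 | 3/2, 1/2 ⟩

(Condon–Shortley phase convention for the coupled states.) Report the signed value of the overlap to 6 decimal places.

√[4·2!1!2!/6! · 2!1!2!2!2!1!] = √(16/45)
  +(−1)^0/∏(0,2,1,2,0,0)! = 1/4  (running 1/4)
  +(−1)^1/∏(1,1,0,1,1,1)! = -1  (running -3/4)
⟨..|..⟩ = √(16/45)·(-3/4) = -0.447214

−√(1/5) ≈ -0.447214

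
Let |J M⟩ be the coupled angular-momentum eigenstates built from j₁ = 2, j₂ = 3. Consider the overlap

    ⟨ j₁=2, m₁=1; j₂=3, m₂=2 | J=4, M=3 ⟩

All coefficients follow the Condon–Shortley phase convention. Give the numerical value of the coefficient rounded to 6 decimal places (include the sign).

√[9·1!3!5!/10! · 3!1!5!1!7!1!] = √(6480)
  +(−1)^0/∏(0,1,1,5,2,0)! = 1/240  (running 1/240)
  +(−1)^1/∏(1,0,0,4,3,1)! = -1/144  (running -1/360)
⟨..|..⟩ = √(6480)·(-1/360) = -0.223607

−√(1/20) = -0.223607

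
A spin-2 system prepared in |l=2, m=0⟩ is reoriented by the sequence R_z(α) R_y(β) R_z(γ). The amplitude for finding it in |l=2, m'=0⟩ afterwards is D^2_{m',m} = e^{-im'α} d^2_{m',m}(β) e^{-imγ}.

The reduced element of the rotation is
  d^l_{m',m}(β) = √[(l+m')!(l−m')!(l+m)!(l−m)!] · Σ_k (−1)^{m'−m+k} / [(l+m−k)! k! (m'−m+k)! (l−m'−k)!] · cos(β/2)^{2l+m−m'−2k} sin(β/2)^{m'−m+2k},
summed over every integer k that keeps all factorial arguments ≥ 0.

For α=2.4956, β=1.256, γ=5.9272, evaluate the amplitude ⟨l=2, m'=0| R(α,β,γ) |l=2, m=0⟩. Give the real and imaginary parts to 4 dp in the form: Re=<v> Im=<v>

Re=-0.3562 Im=0.0000

First d^2_{0,0}(β=1.2560), then the phase factors e^{-i(0)α} and e^{-i(0)γ}:
Half-angle: c=0.809204, s=0.587528. N=√(2·2·2·2)=4.000000
k: max(0,(0)−(0))=0 … min(2+(0),2−(0))=2
  k=0: (−1)^0·4.0000/(4)·0.8092^4·0.5875^0 = +0.428778
  k=1: (−1)^1·4.0000/(1)·0.8092^2·0.5875^2 = -0.904134
  k=2: (−1)^2·4.0000/(4)·0.8092^0·0.5875^4 = +0.119155
d^2_{0,0}(1.2560) = +0.428778 -0.904134 +0.119155 = -0.356201
Phases: e^{-i·(0)·2.4956}=+1.000000+0.000000i, e^{-i·(0)·5.9272}=+1.000000+0.000000i ⇒ D=-0.356201+0.000000i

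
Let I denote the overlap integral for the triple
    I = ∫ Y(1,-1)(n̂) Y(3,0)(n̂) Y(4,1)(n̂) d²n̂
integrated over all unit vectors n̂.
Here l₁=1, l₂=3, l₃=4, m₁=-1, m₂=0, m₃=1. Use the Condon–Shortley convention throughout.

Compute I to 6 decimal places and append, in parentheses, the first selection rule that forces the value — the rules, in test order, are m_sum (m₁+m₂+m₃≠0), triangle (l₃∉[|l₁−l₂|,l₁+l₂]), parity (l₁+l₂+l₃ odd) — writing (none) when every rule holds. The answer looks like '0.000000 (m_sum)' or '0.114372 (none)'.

-0.194664 (none)

Rules hold: Σm=0, L=8 even, 2≤4≤4.
N = 3·7·9 = 189
Δ = 0!·2!·6!/9! = 1/252
Racah Σ t=0..0: t=0:+1/36 = 1/36
⇒ 3j(1 3 4; 0 0 0)² = 4/63, sgn +1
Racah Σ t=0..0: t=0:+1/72 = 1/72
⇒ 3j(1 3 4; -1 0 1)² = 5/126, sgn -1
4πI² = N·(3j₀)²·(3jₘ)² = 10/21
I = -1·√(0.47619/4π) = -0.19466390
No selection rule forces the value: the integral is nonzero (none).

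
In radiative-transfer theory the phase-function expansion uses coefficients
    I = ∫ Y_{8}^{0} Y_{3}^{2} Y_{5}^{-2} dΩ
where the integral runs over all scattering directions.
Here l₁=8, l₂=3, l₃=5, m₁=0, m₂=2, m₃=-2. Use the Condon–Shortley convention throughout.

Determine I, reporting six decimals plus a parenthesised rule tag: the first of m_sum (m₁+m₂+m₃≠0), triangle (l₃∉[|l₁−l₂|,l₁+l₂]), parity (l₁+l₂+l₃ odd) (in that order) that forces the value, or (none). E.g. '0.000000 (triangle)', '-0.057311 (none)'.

0.088863 (none)

Rules hold: Σm=0, L=16 even, 5≤5≤11.
N = 17·7·11 = 1309
Δ = 6!·10!·0!/17! = 1/136136
Racah Σ t=3..3: t=3:−1/518400 = -1/518400
⇒ 3j(8 3 5; 0 0 0)² = 56/2431, sgn +1
Racah Σ t=5..5: t=5:−1/3628800 = -1/3628800
⇒ 3j(8 3 5; 0 2 -2)² = 8/2431, sgn +1
4πI² = N·(3j₀)²·(3jₘ)² = 3136/31603
I = +1·√(0.0992311/4π) = 0.08886258
No selection rule forces the value: the integral is nonzero (none).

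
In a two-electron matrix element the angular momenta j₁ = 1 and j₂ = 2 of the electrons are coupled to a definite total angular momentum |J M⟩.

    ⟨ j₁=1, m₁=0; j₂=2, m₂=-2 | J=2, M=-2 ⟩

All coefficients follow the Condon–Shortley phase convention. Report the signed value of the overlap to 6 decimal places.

√[5·1!1!3!/6! · 1!1!0!4!0!4!] = √(24)
  +(−1)^0/∏(0,1,1,0,0,3)! = 1/6  (running 1/6)
⟨..|..⟩ = √(24)·(1/6) = +0.816497

+0.816497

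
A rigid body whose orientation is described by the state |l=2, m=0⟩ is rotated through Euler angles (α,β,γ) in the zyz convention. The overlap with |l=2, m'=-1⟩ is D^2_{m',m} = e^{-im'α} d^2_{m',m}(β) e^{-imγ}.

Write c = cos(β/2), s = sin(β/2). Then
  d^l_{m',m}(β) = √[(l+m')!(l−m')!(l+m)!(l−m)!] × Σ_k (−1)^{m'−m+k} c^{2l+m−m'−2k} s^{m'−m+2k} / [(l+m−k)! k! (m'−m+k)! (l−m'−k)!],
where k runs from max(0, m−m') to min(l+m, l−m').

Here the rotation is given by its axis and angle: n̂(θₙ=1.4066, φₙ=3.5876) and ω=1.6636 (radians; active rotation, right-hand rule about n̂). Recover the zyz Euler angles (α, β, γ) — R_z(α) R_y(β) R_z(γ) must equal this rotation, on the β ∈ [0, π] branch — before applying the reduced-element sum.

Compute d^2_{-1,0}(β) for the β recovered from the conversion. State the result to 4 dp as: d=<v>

d=-0.0776

Axis–angle → zyz. n̂ = (sinθₙcosφₙ, sinθₙsinφₙ, cosθₙ) = (-0.890042, -0.425565, +0.163460), ω = 1.6636.
R = I cosω + sinω [n̂]ₓ + (1−cosω) n̂n̂ᵀ gives
  R = [+0.772916, +0.251116, -0.582702; +0.576628, +0.105218, +0.810203; +0.264766, -0.962221, -0.063475]
β = atan2(√(R₁₃²+R₂₃²), R₃₃) = 1.634314; α = atan2(R₂₃, R₁₃) mod 2π = 2.194295; γ = atan2(R₃₂, −R₃₁) mod 2π = 4.443873
d^2_{-1,0}(β=1.6343) via the finite sum:
With c≡cos(β/2)=0.684297 and s≡sin(β/2)=0.729203, N=[1·6·2·2]^{1/2}=4.898979
Admissible k: 1..2 (factorial args all ≥0)
  k=1: (−1)^0·4.8990/(2)·0.6843^3·0.7292^1 = +0.572345
  k=2: (−1)^1·4.8990/(2)·0.6843^1·0.7292^3 = -0.649930
d^2_{-1,0}(1.6343) = +0.572345 -0.649930 = -0.077584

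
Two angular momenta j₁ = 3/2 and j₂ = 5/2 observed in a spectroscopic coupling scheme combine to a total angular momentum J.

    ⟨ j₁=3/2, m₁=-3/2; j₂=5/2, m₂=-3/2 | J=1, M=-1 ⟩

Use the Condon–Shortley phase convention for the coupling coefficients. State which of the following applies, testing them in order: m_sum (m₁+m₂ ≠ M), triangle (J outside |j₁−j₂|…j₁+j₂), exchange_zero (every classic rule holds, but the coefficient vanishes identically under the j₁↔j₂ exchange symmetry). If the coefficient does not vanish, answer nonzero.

m_sum

m-sum: m₁+m₂ = -3/2+(-3/2) = -3, M = -1  ✗ ⇒ coefficient is 0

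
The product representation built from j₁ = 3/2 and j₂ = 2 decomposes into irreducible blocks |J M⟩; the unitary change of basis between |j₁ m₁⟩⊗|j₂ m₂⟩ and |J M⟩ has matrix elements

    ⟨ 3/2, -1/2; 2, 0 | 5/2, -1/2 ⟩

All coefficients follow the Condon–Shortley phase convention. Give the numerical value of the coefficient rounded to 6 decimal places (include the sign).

−√(3/35) = -0.292770

triangle: 1!*2!*3!/7! = 12/5040
(j±m)!: 1!*2!*2!*2!*2!*3! = 96
prefactor² = (2J+1)*Δ*N² = 48/35
  k=0: +1/(0!*1!*2!*2!*0!*1!) = 1/4
  k=1: −1/(1!*0!*1!*1!*1!*2!) = -1/2
Σ = -1/4  ⇒  CG² = 48/35*(-1/4)² = 3/35
CG = −√(3/35) = -0.292770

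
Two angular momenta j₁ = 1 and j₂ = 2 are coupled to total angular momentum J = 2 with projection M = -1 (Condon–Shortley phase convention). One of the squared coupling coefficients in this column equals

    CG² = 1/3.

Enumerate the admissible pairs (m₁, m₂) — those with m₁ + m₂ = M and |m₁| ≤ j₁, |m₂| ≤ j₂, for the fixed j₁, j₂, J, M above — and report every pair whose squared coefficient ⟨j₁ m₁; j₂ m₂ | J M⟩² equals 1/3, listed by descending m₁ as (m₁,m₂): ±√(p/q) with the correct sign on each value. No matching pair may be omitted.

(1,-2): +√(1/3)

Admissible pairs with m₁+m₂ = M = -1: (-1,0), (0,-1), (1,-2)
  (m₁,m₂)=(1,-2): CG² = 1/3, CG = +√(1/3)   ← matches the target
  (m₁,m₂)=(0,-1): CG² = 1/6, CG = +√(1/6)
  (m₁,m₂)=(-1,0): CG² = 1/2, CG = −√(1/2)
Pairs with CG² = 1/3: (1,-2): +√(1/3)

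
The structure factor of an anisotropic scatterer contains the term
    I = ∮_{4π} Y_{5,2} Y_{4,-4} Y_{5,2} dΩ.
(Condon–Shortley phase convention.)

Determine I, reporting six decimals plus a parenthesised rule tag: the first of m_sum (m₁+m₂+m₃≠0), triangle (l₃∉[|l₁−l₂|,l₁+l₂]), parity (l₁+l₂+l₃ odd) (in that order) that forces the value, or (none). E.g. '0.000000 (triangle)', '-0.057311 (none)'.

Rules hold: Σm=0, L=14 even, 1≤5≤9.
N = 11·9·11 = 1089
Δ = 4!·6!·4!/15! = 1/3153150
Racah Σ t=0..4: t=0:+1/69120 t=1:−1/1728 t=2:+1/576 t=3:−1/1728 t=4:+1/69120 = 7/11520
⇒ 3j(5 4 5; 0 0 0)² = 2/143, sgn -1
Racah Σ t=0..0: t=0:+1/20736 = 1/20736
⇒ 3j(5 4 5; 2 -4 2)² = 35/1287, sgn -1
4πI² = N·(3j₀)²·(3jₘ)² = 70/169
I = +1·√(0.414201/4π) = 0.18155187
No selection rule forces the value: the integral is nonzero (none).

0.181552 (none)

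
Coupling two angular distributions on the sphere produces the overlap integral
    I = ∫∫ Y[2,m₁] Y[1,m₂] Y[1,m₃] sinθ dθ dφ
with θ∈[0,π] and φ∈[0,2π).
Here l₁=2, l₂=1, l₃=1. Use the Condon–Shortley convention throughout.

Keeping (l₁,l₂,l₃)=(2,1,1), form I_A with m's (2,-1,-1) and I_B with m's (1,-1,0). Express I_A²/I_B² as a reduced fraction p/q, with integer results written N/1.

Same 2,1,1: normalisation and zero-m 3j drop out of the ratio.
A: Δ: 2! 2! 0! / 5! → 1/30; sum: t=0:+1/4 = 1/4; 3j²(2 1 1; 2 -1 -1) = Δ·Π!·Σ² = 1/5  (sign +1)
B: Δ: 2! 2! 0! / 5! → 1/30; sum: t=0:+1/2 = 1/2; 3j²(2 1 1; 1 -1 0) = Δ·Π!·Σ² = 1/10  (sign -1)
I_A²/I_B² = (1/5)/(1/10) = 2/1

2/1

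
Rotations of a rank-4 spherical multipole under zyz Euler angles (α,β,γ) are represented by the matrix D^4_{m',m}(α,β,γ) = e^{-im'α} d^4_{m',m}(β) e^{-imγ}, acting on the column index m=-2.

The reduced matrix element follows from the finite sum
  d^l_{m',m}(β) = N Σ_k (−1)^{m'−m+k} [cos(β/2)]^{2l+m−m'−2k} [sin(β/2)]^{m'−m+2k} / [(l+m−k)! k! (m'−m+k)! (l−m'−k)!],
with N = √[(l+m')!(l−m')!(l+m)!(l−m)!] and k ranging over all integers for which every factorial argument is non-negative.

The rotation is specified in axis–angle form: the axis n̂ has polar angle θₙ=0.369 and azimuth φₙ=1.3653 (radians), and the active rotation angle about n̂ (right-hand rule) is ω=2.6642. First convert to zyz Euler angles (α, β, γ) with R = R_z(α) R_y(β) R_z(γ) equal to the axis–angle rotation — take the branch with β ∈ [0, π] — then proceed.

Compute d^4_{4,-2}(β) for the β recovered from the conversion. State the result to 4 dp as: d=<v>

Axis–angle → zyz. n̂ = (sinθₙcosφₙ, sinθₙsinφₙ, cosθₙ) = (+0.073598, +0.353094, +0.932688), ω = 2.6642.
R = I cosω + sinω [n̂]ₓ + (1−cosω) n̂n̂ᵀ gives
  R = [-0.877968, -0.379469, +0.291848; +0.477607, -0.652784, +0.588018; -0.032620, +0.655649, +0.754360]
β = atan2(√(R₁₃²+R₂₃²), R₃₃) = 0.716117; α = atan2(R₂₃, R₁₃) mod 2π = 1.110092; γ = atan2(R₃₂, −R₃₁) mod 2π = 1.521085
d^4_{4,-2}(β=0.7161) via the finite sum:
With c≡cos(β/2)=0.936579 and s≡sin(β/2)=0.350456, N=[40320·1·2·720]^{1/2}=7619.763776
k∈{0} keeps every argument non-negative
  k=0: (−1)^6·7619.7638/(1440)·0.9366^2·0.3505^6 = +0.008599
d^4_{4,-2}(0.7161) = +0.008599

d=0.0086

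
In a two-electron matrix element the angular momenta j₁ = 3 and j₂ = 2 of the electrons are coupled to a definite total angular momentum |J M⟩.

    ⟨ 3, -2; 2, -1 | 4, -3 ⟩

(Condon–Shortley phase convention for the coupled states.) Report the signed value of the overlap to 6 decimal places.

triangle: 1!×5!×3!/10! = 720/3628800
(j±m)!: 1!×5!×1!×3!×1!×7! = 3628800
prefactor² = (2J+1)×Δ×N² = 6480
  k=0: +1/(0!×1!×5!×1!×0!×2!) = 1/240
  k=1: −1/(1!×0!×4!×0!×1!×3!) = -1/144
Σ = -1/360  ⇒  CG² = 6480×(-1/360)² = 1/20
CG = −√(1/20) = -0.223607

−√(1/20) = -0.223607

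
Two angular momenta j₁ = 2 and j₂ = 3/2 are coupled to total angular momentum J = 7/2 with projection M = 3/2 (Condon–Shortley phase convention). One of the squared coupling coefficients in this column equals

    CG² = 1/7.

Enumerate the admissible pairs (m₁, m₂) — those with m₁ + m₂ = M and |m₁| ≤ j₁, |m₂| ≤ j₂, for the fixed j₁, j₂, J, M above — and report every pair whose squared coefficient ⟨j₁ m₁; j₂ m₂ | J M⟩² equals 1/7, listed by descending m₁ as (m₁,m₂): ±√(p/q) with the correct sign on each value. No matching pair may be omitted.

Admissible pairs with m₁+m₂ = M = 3/2: (0,3/2), (1,1/2), (2,-1/2)
  (m₁,m₂)=(2,-1/2): CG² = 1/7, CG = +√(1/7)   ← matches the target
  (m₁,m₂)=(1,1/2): CG² = 4/7, CG = +√(4/7)
  (m₁,m₂)=(0,3/2): CG² = 2/7, CG = +√(2/7)
Pairs with CG² = 1/7: (2,-1/2): +√(1/7)

(2,-1/2): +√(1/7)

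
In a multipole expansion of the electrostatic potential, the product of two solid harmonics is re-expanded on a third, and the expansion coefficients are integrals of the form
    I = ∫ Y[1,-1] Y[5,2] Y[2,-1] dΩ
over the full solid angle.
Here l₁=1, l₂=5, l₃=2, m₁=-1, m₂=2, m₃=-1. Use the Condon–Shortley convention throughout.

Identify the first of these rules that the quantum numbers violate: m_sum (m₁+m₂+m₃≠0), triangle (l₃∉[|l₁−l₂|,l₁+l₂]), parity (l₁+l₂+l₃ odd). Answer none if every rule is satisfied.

azimuthal sum: -1 + 2 − 1 = 0  ✓
l₃ must lie in [4,6]; have l₃=2  ✗
L = 1 + 5 + 2 = 8 (even)

triangle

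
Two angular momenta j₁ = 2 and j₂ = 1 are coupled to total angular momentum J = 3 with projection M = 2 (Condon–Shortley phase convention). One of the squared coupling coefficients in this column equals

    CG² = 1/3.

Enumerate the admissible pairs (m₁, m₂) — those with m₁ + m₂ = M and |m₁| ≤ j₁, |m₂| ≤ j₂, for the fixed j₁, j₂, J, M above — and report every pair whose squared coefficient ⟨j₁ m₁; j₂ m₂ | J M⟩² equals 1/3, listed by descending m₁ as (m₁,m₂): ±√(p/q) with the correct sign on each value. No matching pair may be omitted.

Admissible pairs with m₁+m₂ = M = 2: (1,1), (2,0)
  (m₁,m₂)=(2,0): CG² = 1/3, CG = +√(1/3)   ← matches the target
  (m₁,m₂)=(1,1): CG² = 2/3, CG = +√(2/3)
Pairs with CG² = 1/3: (2,0): +√(1/3)

(2,0): +√(1/3)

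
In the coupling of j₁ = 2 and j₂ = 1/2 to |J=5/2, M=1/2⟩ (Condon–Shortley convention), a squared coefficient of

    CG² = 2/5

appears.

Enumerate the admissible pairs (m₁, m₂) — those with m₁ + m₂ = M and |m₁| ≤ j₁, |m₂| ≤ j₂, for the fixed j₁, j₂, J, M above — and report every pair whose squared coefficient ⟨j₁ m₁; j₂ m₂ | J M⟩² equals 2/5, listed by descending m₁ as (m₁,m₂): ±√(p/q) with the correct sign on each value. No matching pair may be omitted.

Admissible pairs with m₁+m₂ = M = 1/2: (0,1/2), (1,-1/2)
  (m₁,m₂)=(1,-1/2): CG² = 2/5, CG = +√(2/5)   ← matches the target
  (m₁,m₂)=(0,1/2): CG² = 3/5, CG = +√(3/5)
Pairs with CG² = 2/5: (1,-1/2): +√(2/5)

(1,-1/2): +√(2/5)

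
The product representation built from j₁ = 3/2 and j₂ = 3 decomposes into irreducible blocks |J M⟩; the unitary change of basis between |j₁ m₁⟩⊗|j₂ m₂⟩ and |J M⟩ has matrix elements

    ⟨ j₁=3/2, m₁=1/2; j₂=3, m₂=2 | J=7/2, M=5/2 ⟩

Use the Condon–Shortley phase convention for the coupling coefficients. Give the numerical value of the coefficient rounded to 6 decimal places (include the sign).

-0.377964

triangle: 1!·2!·5!/9! = 240/362880
(j±m)!: 2!·1!·5!·1!·6!·1! = 172800
prefactor² = (2J+1)·Δ·N² = 6400/7
  k=0: +1/(0!·1!·1!·5!·1!·0!) = 1/120
  k=1: −1/(1!·0!·0!·4!·2!·1!) = -1/48
Σ = -1/80  ⇒  CG² = 6400/7·(-1/80)² = 1/7
CG = −√(1/7) = -0.377964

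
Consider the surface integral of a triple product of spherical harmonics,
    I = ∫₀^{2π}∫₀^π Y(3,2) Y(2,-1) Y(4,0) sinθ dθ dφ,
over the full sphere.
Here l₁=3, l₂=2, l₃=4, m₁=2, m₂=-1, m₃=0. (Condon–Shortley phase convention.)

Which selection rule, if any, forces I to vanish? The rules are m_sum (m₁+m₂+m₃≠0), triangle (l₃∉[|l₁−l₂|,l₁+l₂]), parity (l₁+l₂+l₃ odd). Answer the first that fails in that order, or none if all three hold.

m₁+m₂+m₃ = 2 − 1 + 0 = 1  ✗
triangle: |3−2|=1 ≤ l₃=4 ≤ 3+2=5
parity: l₁+l₂+l₃ = 9 is odd

m_sum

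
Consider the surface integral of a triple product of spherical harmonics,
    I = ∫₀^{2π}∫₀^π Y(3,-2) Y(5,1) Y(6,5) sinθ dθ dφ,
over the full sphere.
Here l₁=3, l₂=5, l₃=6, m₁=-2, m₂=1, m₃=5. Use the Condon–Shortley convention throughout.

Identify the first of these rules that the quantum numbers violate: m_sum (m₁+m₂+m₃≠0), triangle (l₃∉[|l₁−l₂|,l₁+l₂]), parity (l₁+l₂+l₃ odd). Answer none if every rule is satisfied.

Σmᵢ = 4  ✗
l₃∈[|l₁−l₂|,l₁+l₂]=[2,8], have l₃=6
Σlᵢ = 14 ⇒ even

m_sum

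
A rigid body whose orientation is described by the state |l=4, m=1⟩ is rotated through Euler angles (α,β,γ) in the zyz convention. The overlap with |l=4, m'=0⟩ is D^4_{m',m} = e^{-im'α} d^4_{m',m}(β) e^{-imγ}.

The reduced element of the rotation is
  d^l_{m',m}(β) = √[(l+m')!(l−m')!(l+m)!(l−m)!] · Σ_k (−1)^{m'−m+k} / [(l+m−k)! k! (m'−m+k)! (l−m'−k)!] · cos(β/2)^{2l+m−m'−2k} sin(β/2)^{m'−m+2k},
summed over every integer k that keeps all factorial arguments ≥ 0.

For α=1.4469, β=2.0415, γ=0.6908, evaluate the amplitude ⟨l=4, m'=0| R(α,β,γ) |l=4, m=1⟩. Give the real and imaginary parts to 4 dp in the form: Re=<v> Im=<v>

Re=0.2717 Im=-0.2246

D^4_{0,1}(1.4469,2.0415,0.6908) = e^{-i·0·1.4469}·d^4_{0,1}(2.0415)·e^{-i·1·0.6908}. Compute d first:
With c≡cos(β/2)=0.522727 and s≡sin(β/2)=0.852500, N=[24·24·120·6]^{1/2}=643.987578
k: max(0,(1)−(0))=1 … min(4+(1),4−(0))=4
  k=1: (−1)^0·643.9876/(144)·0.5227^7·0.8525^1 = +0.040657
  k=2: (−1)^1·643.9876/(24)·0.5227^5·0.8525^3 = -0.648819
  k=3: (−1)^2·643.9876/(24)·0.5227^3·0.8525^5 = +1.725691
  k=4: (−1)^3·643.9876/(144)·0.5227^1·0.8525^7 = -0.764983
d^4_{0,1}(2.0415) = +0.040657 -0.648819 +1.725691 -0.764983 = +0.352547
Attach z-rotation phases: D = e^{-i(0)(1.4469)}·(+0.352547)·e^{-i(1)(0.6908)} = +0.271721-0.224626i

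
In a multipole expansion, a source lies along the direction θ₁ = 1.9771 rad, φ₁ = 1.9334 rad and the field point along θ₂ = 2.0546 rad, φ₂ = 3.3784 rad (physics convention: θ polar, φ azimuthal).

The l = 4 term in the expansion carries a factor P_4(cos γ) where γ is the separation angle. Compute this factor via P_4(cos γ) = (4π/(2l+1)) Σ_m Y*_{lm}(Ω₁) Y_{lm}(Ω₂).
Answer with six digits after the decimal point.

Expand P_4 via completeness: Σ_{m} conj(Y_{4,m}) at Ω₁ times Y_{4,m} at Ω₂ —
  term(m=-4) = 0.07501 + 0.04129j   from Y*(Ω₁)=0.03784 + 0.31281j, Y(Ω₂)=0.15869 - 0.22061j
  term(m=-3) = -0.05707 + 0.14396j   from Y*(Ω₁)=-0.33957 + 0.17808j, Y(Ω₂)=0.30618 - 0.26339j
  term(m=-2) = -0.00344 - 0.00089j   from Y*(Ω₁)=-0.01972 - 0.01748j, Y(Ω₂)=0.12004 - 0.06152j
  term(m=-1) = 0.01189 - 0.09401j   from Y*(Ω₁)=-0.11615 + 0.30617j, Y(Ω₂)=-0.28129 + 0.06789j
  term(m=+0) = 0.01725 + 0.00000j   from Y*(Ω₁)=-0.08801 + 0.00000j, Y(Ω₂)=-0.19596 + 0.00000j
  term(m=+1) = 0.01189 + 0.09401j   from Y*(Ω₁)=0.11615 + 0.30617j, Y(Ω₂)=0.28129 + 0.06789j
  term(m=+2) = -0.00344 + 0.00089j   from Y*(Ω₁)=-0.01972 + 0.01748j, Y(Ω₂)=0.12004 + 0.06152j
  term(m=+3) = -0.05707 - 0.14396j   from Y*(Ω₁)=0.33957 + 0.17808j, Y(Ω₂)=-0.30618 - 0.26339j
  term(m=+4) = 0.07501 - 0.04129j   from Y*(Ω₁)=0.03784 - 0.31281j, Y(Ω₂)=0.15869 + 0.22061j
Σ over m = 0.07003 + 0.00000j; ×(4π/9) → 0.09778 + 0.00000j. Real part: 0.097782

0.097782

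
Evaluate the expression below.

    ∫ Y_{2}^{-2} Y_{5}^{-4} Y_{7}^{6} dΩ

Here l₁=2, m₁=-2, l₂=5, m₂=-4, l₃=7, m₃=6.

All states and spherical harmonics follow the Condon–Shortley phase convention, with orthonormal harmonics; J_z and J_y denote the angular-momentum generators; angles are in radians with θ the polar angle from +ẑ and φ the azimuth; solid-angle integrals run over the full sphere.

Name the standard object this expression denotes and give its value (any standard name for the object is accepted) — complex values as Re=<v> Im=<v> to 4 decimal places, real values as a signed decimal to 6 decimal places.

Gaunt coefficient, +0.303018

This is a Gaunt coefficient — the integral of a triple product of spherical harmonics over the sphere.
m-sum 0 ✓  L=14 even ✓  3≤7≤7 ✓
Π(2lᵢ+1) = 5×11×15 = 825
triangle coeff Δ(2,5,7) = 1/15015
Σ_t [0,0]: t=0:+1/57600 = 1/57600
(3j)²=21/715 [(2 5 7; 0 0 0)], sign=-1
Σ_t [0,0]: t=0:+1/8709120 = 1/8709120
(3j)²=1/21 [(2 5 7; -2 -4 6)], sign=-1
⇒ 4πI² = 15/13
I = (+1)√(15/13/(4π)) = 0.30301841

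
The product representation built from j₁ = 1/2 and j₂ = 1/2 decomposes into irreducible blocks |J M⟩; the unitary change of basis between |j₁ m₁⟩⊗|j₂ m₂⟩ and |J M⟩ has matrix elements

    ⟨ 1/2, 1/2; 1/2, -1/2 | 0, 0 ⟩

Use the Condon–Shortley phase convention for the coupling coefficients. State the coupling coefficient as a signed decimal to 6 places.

+√(1/2) ≈ +0.707107

j₁+j₂−J=1  J+j₁−j₂=0  J−j₁+j₂=0  j₁+j₂+J+1=2
(j₁±m₁, j₂±m₂, J±M) = (1,0,0,1,0,0)
P² = 1/2
sum k=0..0:
  [0] +1/1 = 1
S = 1
C² = P²·S² = 1/2 ; C = +0.707107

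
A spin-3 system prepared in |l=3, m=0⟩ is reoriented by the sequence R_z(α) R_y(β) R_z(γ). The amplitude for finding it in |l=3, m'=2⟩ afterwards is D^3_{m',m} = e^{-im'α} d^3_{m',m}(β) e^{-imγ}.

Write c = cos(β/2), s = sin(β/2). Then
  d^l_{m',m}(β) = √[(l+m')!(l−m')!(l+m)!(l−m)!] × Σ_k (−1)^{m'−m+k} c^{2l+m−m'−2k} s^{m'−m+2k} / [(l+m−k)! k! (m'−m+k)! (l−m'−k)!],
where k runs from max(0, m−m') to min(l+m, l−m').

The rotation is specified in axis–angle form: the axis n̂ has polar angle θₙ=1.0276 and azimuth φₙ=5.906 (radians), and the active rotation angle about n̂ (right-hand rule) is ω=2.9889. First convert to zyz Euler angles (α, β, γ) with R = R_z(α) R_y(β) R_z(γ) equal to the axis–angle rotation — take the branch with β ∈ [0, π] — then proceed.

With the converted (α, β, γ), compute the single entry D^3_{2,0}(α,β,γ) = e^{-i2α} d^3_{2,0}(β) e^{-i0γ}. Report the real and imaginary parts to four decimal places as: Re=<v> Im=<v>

Re=-0.2471 Im=-0.4291

Axis–angle → zyz. n̂ = (sinθₙcosφₙ, sinθₙsinφₙ, cosθₙ) = (+0.795884, -0.315292, +0.516875), ω = 2.9889.
R = I cosω + sinω [n̂]ₓ + (1−cosω) n̂n̂ᵀ gives
  R = [+0.271128, -0.577568, +0.770003; -0.420335, -0.790704, -0.445091; +0.865915, -0.202983, -0.457154]
β = atan2(√(R₁₃²+R₂₃²), R₃₃) = 2.045589; α = atan2(R₂₃, R₁₃) mod 2π = 5.759071; γ = atan2(R₃₂, −R₃₁) mod 2π = 3.371849
Split into d^3_{2,0}(β=2.0456) × two z-phases.
With c≡cos(β/2)=0.520983 and s≡sin(β/2)=0.853567, N=[120·1·6·6]^{1/2}=65.726707
The bounds max(0,m−m')=0 and min(l+m,l−m')=1 give 2 terms
  k=0: (−1)^2·65.7267/(12)·0.5210^4·0.8536^2 = +0.293988
  k=1: (−1)^3·65.7267/(12)·0.5210^2·0.8536^4 = -0.789147
d^3_{2,0}(2.0456) = +0.293988 -0.789147 = -0.495160
D = (+0.499107+0.866540i)·(-0.495160)·(+1.000000+0.000000i) = -0.247138-0.429076i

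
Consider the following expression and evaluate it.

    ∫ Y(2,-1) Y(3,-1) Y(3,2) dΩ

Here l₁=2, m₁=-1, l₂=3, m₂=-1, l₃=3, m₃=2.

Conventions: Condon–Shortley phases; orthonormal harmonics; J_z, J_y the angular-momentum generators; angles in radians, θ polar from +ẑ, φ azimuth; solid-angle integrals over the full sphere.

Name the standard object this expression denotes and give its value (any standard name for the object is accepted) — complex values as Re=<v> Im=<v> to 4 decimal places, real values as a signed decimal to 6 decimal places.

Gaunt coefficient, +0.162868

This is a Gaunt coefficient — the integral of a triple product of spherical harmonics over the sphere.
Rules hold: Σm=0, L=8 even, 1≤3≤5.
N = 5·7·7 = 245
Δ = 2!·2!·4!/9! = 1/3780
Racah Σ t=0..2: t=0:+1/24 t=1:−1/4 t=2:+1/24 = -1/6
⇒ 3j(2 3 3; 0 0 0)² = 4/105, sgn +1
Racah Σ t=1..2: t=1:−1/12 t=2:+1/48 = -1/16
⇒ 3j(2 3 3; -1 -1 2)² = 1/28, sgn +1
4πI² = N·(3j₀)²·(3jₘ)² = 1/3
I = +1·√(0.333333/4π) = 0.16286750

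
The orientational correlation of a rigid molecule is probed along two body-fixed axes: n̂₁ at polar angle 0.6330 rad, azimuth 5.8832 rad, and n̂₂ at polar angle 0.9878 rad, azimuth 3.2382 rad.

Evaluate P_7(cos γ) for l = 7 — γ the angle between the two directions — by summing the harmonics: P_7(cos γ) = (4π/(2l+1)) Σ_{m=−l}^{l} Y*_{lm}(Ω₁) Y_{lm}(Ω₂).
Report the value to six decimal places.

Term-by-term m-sum for l=7 (normalisation 4π/15 = 0.837758):
  term(m=-7) = +0.001692-0.000588i   from Y*(Ω₁)=-0.011944-0.004248i, Y(Ω₂)=-0.110203+0.088436i
  term(m=-6) = -0.022245-0.003636i   from Y*(Ω₁)=-0.047668-0.043672i, Y(Ω₂)=+0.291704-0.190967i
  term(m=-5) = +0.068512+0.053022i   from Y*(Ω₁)=-0.082408-0.180100i, Y(Ω₂)=-0.387369+0.203166i
  term(m=-4) = -0.029412-0.066653i   from Y*(Ω₁)=-0.011509-0.394786i, Y(Ω₂)=+0.170860-0.069521i
  term(m=-3) = +0.009470-0.116634i   from Y*(Ω₁)=+0.170346-0.438099i, Y(Ω₂)=+0.238564-0.071144i
  term(m=-2) = -0.029522+0.045296i   from Y*(Ω₁)=+0.120606-0.124173i, Y(Ω₂)=-0.306531+0.059975i
  term(m=-1) = +0.036287-0.019663i   from Y*(Ω₁)=-0.298320+0.126123i, Y(Ω₂)=-0.126834+0.012291i
  term(m=+0) = -0.094789-0.000000i   from Y*(Ω₁)=-0.287961-0.000000i, Y(Ω₂)=+0.329174+0.000000i
  term(m=+1) = +0.036287+0.019663i   from Y*(Ω₁)=+0.298320+0.126123i, Y(Ω₂)=+0.126834+0.012291i
  term(m=+2) = -0.029522-0.045296i   from Y*(Ω₁)=+0.120606+0.124173i, Y(Ω₂)=-0.306531-0.059975i
  term(m=+3) = +0.009470+0.116634i   from Y*(Ω₁)=-0.170346-0.438099i, Y(Ω₂)=-0.238564-0.071144i
  term(m=+4) = -0.029412+0.066653i   from Y*(Ω₁)=-0.011509+0.394786i, Y(Ω₂)=+0.170860+0.069521i
  term(m=+5) = +0.068512-0.053022i   from Y*(Ω₁)=+0.082408-0.180100i, Y(Ω₂)=+0.387369+0.203166i
  term(m=+6) = -0.022245+0.003636i   from Y*(Ω₁)=-0.047668+0.043672i, Y(Ω₂)=+0.291704+0.190967i
  term(m=+7) = +0.001692+0.000588i   from Y*(Ω₁)=+0.011944-0.004248i, Y(Ω₂)=+0.110203+0.088436i
Total Σ_m = -0.025225+0.000000i. Multiply by 0.837758: -0.021133+0.000000i. P_7(cos γ) = -0.021133

-0.021133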